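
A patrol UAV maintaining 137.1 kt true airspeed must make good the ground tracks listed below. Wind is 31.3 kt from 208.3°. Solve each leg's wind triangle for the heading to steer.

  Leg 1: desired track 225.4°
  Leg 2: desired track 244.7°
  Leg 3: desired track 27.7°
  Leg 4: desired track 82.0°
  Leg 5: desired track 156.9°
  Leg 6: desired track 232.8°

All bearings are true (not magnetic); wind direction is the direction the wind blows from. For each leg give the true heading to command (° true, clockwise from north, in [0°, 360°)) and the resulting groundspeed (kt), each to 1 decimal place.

Leg 1: heading=221.6°, groundspeed=106.9 kt
Leg 2: heading=236.9°, groundspeed=110.6 kt
Leg 3: heading=27.6°, groundspeed=168.4 kt
Leg 4: heading=92.6°, groundspeed=153.3 kt
Leg 5: heading=167.2°, groundspeed=115.4 kt
Leg 6: heading=227.4°, groundspeed=108.0 kt

Leg 1: desired track 225.4°; wind correction -3.8° → command heading 221.6°, groundspeed 106.9 kt
Leg 2: desired track 244.7°; wind correction -7.8° → command heading 236.9°, groundspeed 110.6 kt
Leg 3: desired track 27.7°; wind correction -0.1° → command heading 27.6°, groundspeed 168.4 kt
Leg 4: desired track 82.0°; wind correction +10.6° → command heading 92.6°, groundspeed 153.3 kt
Leg 5: desired track 156.9°; wind correction +10.3° → command heading 167.2°, groundspeed 115.4 kt
Leg 6: desired track 232.8°; wind correction -5.4° → command heading 227.4°, groundspeed 108.0 kt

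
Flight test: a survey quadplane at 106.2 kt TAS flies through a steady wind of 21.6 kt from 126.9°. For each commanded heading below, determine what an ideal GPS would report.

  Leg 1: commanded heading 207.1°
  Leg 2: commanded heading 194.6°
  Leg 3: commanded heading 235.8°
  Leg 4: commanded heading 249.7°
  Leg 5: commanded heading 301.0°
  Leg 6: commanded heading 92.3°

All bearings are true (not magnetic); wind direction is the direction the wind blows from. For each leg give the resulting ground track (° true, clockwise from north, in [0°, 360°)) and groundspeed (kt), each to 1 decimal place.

Leg 1: heading 207.1°; drift +11.7° → track 218.8°, groundspeed 104.7 kt
Leg 2: heading 194.6°; drift +11.5° → track 206.1°, groundspeed 100.0 kt
Leg 3: heading 235.8°; drift +10.2° → track 246.0°, groundspeed 115.0 kt
Leg 4: heading 249.7°; drift +8.8° → track 258.5°, groundspeed 119.3 kt
Leg 5: heading 301.0°; drift +1.0° → track 302.0°, groundspeed 127.7 kt
Leg 6: heading 92.3°; drift -7.9° → track 84.4°, groundspeed 89.3 kt

Leg 1: track=218.8°, groundspeed=104.7 kt
Leg 2: track=206.1°, groundspeed=100.0 kt
Leg 3: track=246.0°, groundspeed=115.0 kt
Leg 4: track=258.5°, groundspeed=119.3 kt
Leg 5: track=302.0°, groundspeed=127.7 kt
Leg 6: track=84.4°, groundspeed=89.3 kt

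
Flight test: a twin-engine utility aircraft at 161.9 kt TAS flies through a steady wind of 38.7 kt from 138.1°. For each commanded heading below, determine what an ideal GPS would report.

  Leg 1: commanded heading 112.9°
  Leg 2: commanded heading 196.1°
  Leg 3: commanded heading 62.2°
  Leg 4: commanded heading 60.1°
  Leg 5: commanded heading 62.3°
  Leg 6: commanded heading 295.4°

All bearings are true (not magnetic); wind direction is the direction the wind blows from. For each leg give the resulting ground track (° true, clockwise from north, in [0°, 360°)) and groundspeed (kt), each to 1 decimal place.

Leg 1: track=105.5°, groundspeed=127.9 kt
Leg 2: track=209.2°, groundspeed=145.2 kt
Leg 3: track=48.4°, groundspeed=157.0 kt
Leg 4: track=46.3°, groundspeed=158.4 kt
Leg 5: track=48.5°, groundspeed=157.0 kt
Leg 6: track=299.7°, groundspeed=198.2 kt

Leg 1: heading 112.9°; drift -7.4° → track 105.5°, groundspeed 127.9 kt
Leg 2: heading 196.1°; drift +13.1° → track 209.2°, groundspeed 145.2 kt
Leg 3: heading 62.2°; drift -13.8° → track 48.4°, groundspeed 157.0 kt
Leg 4: heading 60.1°; drift -13.8° → track 46.3°, groundspeed 158.4 kt
Leg 5: heading 62.3°; drift -13.8° → track 48.5°, groundspeed 157.0 kt
Leg 6: heading 295.4°; drift +4.3° → track 299.7°, groundspeed 198.2 kt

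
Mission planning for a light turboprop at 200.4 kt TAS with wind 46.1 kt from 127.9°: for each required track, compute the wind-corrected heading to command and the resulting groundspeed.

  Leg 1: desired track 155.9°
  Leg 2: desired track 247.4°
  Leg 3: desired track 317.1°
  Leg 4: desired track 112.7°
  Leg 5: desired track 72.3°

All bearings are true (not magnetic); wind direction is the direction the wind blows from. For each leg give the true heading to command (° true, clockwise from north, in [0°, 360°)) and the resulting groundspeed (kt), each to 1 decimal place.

Leg 1: desired track 155.9°; wind correction -6.2° → command heading 149.7°, groundspeed 158.5 kt
Leg 2: desired track 247.4°; wind correction -11.5° → command heading 235.9°, groundspeed 219.0 kt
Leg 3: desired track 317.1°; wind correction +2.1° → command heading 319.2°, groundspeed 245.8 kt
Leg 4: desired track 112.7°; wind correction +3.5° → command heading 116.2°, groundspeed 155.5 kt
Leg 5: desired track 72.3°; wind correction +10.9° → command heading 83.2°, groundspeed 170.7 kt

Leg 1: heading=149.7°, groundspeed=158.5 kt
Leg 2: heading=235.9°, groundspeed=219.0 kt
Leg 3: heading=319.2°, groundspeed=245.8 kt
Leg 4: heading=116.2°, groundspeed=155.5 kt
Leg 5: heading=83.2°, groundspeed=170.7 kt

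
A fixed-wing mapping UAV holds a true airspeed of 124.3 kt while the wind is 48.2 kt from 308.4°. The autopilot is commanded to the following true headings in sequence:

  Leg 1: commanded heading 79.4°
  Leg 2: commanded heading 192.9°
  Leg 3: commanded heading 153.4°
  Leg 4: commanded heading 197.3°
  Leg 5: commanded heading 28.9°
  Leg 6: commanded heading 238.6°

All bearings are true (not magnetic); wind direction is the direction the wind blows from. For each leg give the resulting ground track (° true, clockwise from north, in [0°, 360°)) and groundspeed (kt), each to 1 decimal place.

Leg 1: heading 79.4°; drift +13.1° → track 92.5°, groundspeed 160.1 kt
Leg 2: heading 192.9°; drift -16.7° → track 176.2°, groundspeed 151.4 kt
Leg 3: heading 153.4°; drift -6.9° → track 146.5°, groundspeed 169.2 kt
Leg 4: heading 197.3°; drift -17.6° → track 179.7°, groundspeed 148.6 kt
Leg 5: heading 28.9°; drift +22.2° → track 51.1°, groundspeed 125.7 kt
Leg 6: heading 238.6°; drift -22.8° → track 215.8°, groundspeed 116.8 kt

Leg 1: track=92.5°, groundspeed=160.1 kt
Leg 2: track=176.2°, groundspeed=151.4 kt
Leg 3: track=146.5°, groundspeed=169.2 kt
Leg 4: track=179.7°, groundspeed=148.6 kt
Leg 5: track=51.1°, groundspeed=125.7 kt
Leg 6: track=215.8°, groundspeed=116.8 kt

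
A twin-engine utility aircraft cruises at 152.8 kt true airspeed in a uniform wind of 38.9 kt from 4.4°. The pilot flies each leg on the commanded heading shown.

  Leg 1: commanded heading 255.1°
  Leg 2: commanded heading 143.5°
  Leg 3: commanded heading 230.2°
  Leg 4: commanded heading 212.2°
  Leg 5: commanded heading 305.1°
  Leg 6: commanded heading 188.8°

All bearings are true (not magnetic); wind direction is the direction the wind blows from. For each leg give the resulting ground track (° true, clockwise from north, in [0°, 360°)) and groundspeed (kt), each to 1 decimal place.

Leg 1: track=242.6°, groundspeed=169.7 kt
Leg 2: track=151.5°, groundspeed=184.0 kt
Leg 3: track=221.4°, groundspeed=182.1 kt
Leg 4: track=206.7°, groundspeed=188.1 kt
Leg 5: track=291.0°, groundspeed=137.1 kt
Leg 6: track=187.9°, groundspeed=191.6 kt

Leg 1: heading 255.1°; drift -12.5° → track 242.6°, groundspeed 169.7 kt
Leg 2: heading 143.5°; drift +8.0° → track 151.5°, groundspeed 184.0 kt
Leg 3: heading 230.2°; drift -8.8° → track 221.4°, groundspeed 182.1 kt
Leg 4: heading 212.2°; drift -5.5° → track 206.7°, groundspeed 188.1 kt
Leg 5: heading 305.1°; drift -14.1° → track 291.0°, groundspeed 137.1 kt
Leg 6: heading 188.8°; drift -0.9° → track 187.9°, groundspeed 191.6 kt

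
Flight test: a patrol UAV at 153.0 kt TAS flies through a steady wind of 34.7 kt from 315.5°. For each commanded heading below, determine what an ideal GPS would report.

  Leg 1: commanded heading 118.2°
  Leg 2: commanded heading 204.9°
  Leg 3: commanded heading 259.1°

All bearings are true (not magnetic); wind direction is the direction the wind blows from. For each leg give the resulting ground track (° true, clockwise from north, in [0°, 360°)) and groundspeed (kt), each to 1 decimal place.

Leg 1: heading 118.2°; drift +3.2° → track 121.4°, groundspeed 186.4 kt
Leg 2: heading 204.9°; drift -11.1° → track 193.8°, groundspeed 168.4 kt
Leg 3: heading 259.1°; drift -12.2° → track 246.9°, groundspeed 136.9 kt

Leg 1: track=121.4°, groundspeed=186.4 kt
Leg 2: track=193.8°, groundspeed=168.4 kt
Leg 3: track=246.9°, groundspeed=136.9 kt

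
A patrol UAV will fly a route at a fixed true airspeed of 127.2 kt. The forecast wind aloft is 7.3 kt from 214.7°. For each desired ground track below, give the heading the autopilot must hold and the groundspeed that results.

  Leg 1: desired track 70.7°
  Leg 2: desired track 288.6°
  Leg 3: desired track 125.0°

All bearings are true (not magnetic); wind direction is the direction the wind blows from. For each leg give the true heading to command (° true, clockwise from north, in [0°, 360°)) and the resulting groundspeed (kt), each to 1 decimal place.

Leg 1: desired track 70.7°; wind correction +1.9° → command heading 72.6°, groundspeed 133.0 kt
Leg 2: desired track 288.6°; wind correction -3.2° → command heading 285.4°, groundspeed 125.0 kt
Leg 3: desired track 125.0°; wind correction +3.3° → command heading 128.3°, groundspeed 127.0 kt

Leg 1: heading=72.6°, groundspeed=133.0 kt
Leg 2: heading=285.4°, groundspeed=125.0 kt
Leg 3: heading=128.3°, groundspeed=127.0 kt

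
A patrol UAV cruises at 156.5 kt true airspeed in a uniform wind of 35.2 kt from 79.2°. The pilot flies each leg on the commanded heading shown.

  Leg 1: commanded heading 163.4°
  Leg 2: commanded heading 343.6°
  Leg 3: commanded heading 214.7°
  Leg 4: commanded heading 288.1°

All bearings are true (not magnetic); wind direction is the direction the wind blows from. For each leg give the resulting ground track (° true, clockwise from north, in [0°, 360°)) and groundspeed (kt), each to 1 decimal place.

Leg 1: heading 163.4°; drift +12.9° → track 176.3°, groundspeed 156.9 kt
Leg 2: heading 343.6°; drift -12.4° → track 331.2°, groundspeed 163.7 kt
Leg 3: heading 214.7°; drift +7.7° → track 222.4°, groundspeed 183.3 kt
Leg 4: heading 288.1°; drift -5.2° → track 282.9°, groundspeed 188.1 kt

Leg 1: track=176.3°, groundspeed=156.9 kt
Leg 2: track=331.2°, groundspeed=163.7 kt
Leg 3: track=222.4°, groundspeed=183.3 kt
Leg 4: track=282.9°, groundspeed=188.1 kt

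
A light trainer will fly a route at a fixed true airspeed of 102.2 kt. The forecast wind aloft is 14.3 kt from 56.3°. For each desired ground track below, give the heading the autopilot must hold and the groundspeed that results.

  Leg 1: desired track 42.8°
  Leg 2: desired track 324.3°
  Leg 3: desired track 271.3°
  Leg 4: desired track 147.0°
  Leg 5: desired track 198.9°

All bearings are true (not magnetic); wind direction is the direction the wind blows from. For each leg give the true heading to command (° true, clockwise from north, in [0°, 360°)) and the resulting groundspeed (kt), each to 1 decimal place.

Leg 1: desired track 42.8°; wind correction +1.9° → command heading 44.7°, groundspeed 88.2 kt
Leg 2: desired track 324.3°; wind correction +8.0° → command heading 332.3°, groundspeed 101.7 kt
Leg 3: desired track 271.3°; wind correction +4.6° → command heading 275.9°, groundspeed 113.6 kt
Leg 4: desired track 147.0°; wind correction -8.0° → command heading 139.0°, groundspeed 101.4 kt
Leg 5: desired track 198.9°; wind correction -4.9° → command heading 194.0°, groundspeed 113.2 kt

Leg 1: heading=44.7°, groundspeed=88.2 kt
Leg 2: heading=332.3°, groundspeed=101.7 kt
Leg 3: heading=275.9°, groundspeed=113.6 kt
Leg 4: heading=139.0°, groundspeed=101.4 kt
Leg 5: heading=194.0°, groundspeed=113.2 kt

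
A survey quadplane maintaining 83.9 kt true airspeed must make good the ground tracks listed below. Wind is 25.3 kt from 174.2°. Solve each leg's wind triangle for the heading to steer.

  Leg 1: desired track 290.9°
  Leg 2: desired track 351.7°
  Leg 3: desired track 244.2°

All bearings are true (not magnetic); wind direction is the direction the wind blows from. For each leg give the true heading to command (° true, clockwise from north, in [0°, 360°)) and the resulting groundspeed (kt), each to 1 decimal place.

Leg 1: desired track 290.9°; wind correction -15.6° → command heading 275.3°, groundspeed 92.2 kt
Leg 2: desired track 351.7°; wind correction -0.8° → command heading 350.9°, groundspeed 109.2 kt
Leg 3: desired track 244.2°; wind correction -16.5° → command heading 227.7°, groundspeed 71.8 kt

Leg 1: heading=275.3°, groundspeed=92.2 kt
Leg 2: heading=350.9°, groundspeed=109.2 kt
Leg 3: heading=227.7°, groundspeed=71.8 kt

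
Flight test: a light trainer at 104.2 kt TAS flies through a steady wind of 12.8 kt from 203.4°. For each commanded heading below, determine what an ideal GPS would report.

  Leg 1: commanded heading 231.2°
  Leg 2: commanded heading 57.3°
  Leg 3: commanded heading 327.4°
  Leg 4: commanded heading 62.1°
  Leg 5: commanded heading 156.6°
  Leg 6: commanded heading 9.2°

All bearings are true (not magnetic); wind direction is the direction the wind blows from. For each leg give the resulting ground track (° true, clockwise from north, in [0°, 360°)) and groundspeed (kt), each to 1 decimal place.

Leg 1: track=234.9°, groundspeed=93.1 kt
Leg 2: track=53.7°, groundspeed=115.0 kt
Leg 3: track=332.8°, groundspeed=111.9 kt
Leg 4: track=58.1°, groundspeed=114.5 kt
Leg 5: track=151.0°, groundspeed=95.9 kt
Leg 6: track=10.7°, groundspeed=116.7 kt

Leg 1: heading 231.2°; drift +3.7° → track 234.9°, groundspeed 93.1 kt
Leg 2: heading 57.3°; drift -3.6° → track 53.7°, groundspeed 115.0 kt
Leg 3: heading 327.4°; drift +5.4° → track 332.8°, groundspeed 111.9 kt
Leg 4: heading 62.1°; drift -4.0° → track 58.1°, groundspeed 114.5 kt
Leg 5: heading 156.6°; drift -5.6° → track 151.0°, groundspeed 95.9 kt
Leg 6: heading 9.2°; drift +1.5° → track 10.7°, groundspeed 116.7 kt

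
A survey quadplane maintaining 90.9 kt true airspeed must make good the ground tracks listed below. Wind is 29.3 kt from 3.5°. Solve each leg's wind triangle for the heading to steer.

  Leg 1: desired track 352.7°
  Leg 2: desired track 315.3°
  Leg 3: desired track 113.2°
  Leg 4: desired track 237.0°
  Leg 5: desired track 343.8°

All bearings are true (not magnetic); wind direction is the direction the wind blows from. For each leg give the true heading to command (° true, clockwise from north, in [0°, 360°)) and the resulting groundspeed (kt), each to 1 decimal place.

Leg 1: desired track 352.7°; wind correction +3.5° → command heading 356.2°, groundspeed 62.0 kt
Leg 2: desired track 315.3°; wind correction +13.9° → command heading 329.2°, groundspeed 68.7 kt
Leg 3: desired track 113.2°; wind correction -17.7° → command heading 95.5°, groundspeed 96.5 kt
Leg 4: desired track 237.0°; wind correction +15.0° → command heading 252.0°, groundspeed 105.2 kt
Leg 5: desired track 343.8°; wind correction +6.2° → command heading 350.0°, groundspeed 62.8 kt

Leg 1: heading=356.2°, groundspeed=62.0 kt
Leg 2: heading=329.2°, groundspeed=68.7 kt
Leg 3: heading=95.5°, groundspeed=96.5 kt
Leg 4: heading=252.0°, groundspeed=105.2 kt
Leg 5: heading=350.0°, groundspeed=62.8 kt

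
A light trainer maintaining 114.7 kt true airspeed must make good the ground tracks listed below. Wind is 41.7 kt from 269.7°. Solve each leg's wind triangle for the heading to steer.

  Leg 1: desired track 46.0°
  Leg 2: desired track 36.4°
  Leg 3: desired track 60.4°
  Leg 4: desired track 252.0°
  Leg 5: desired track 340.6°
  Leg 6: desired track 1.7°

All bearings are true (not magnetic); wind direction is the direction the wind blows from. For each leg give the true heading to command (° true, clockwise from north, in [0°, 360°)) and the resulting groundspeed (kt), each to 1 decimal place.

Leg 1: desired track 46.0°; wind correction -14.5° → command heading 31.5°, groundspeed 141.2 kt
Leg 2: desired track 36.4°; wind correction -16.9° → command heading 19.5°, groundspeed 134.6 kt
Leg 3: desired track 60.4°; wind correction -10.2° → command heading 50.2°, groundspeed 149.2 kt
Leg 4: desired track 252.0°; wind correction +6.3° → command heading 258.3°, groundspeed 74.3 kt
Leg 5: desired track 340.6°; wind correction -20.1° → command heading 320.5°, groundspeed 94.1 kt
Leg 6: desired track 1.7°; wind correction -21.3° → command heading 340.4°, groundspeed 108.3 kt

Leg 1: heading=31.5°, groundspeed=141.2 kt
Leg 2: heading=19.5°, groundspeed=134.6 kt
Leg 3: heading=50.2°, groundspeed=149.2 kt
Leg 4: heading=258.3°, groundspeed=74.3 kt
Leg 5: heading=320.5°, groundspeed=94.1 kt
Leg 6: heading=340.4°, groundspeed=108.3 kt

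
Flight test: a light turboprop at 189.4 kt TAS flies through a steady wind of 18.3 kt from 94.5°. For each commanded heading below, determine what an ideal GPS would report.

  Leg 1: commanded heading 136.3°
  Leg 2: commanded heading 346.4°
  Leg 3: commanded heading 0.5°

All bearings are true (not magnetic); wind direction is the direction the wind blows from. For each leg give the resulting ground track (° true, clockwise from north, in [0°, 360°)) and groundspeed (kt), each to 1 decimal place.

Leg 1: heading 136.3°; drift +4.0° → track 140.3°, groundspeed 176.2 kt
Leg 2: heading 346.4°; drift -5.1° → track 341.3°, groundspeed 195.9 kt
Leg 3: heading 0.5°; drift -5.5° → track 355.0°, groundspeed 191.5 kt

Leg 1: track=140.3°, groundspeed=176.2 kt
Leg 2: track=341.3°, groundspeed=195.9 kt
Leg 3: track=355.0°, groundspeed=191.5 kt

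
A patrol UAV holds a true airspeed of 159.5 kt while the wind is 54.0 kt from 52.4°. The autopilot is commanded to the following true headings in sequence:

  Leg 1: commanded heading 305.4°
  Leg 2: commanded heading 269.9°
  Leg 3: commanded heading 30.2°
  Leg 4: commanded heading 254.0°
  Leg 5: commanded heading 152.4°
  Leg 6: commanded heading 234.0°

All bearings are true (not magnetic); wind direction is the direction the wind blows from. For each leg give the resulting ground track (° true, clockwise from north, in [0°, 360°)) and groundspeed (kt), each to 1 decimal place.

Leg 1: track=289.0°, groundspeed=182.7 kt
Leg 2: track=260.7°, groundspeed=205.0 kt
Leg 3: track=19.6°, groundspeed=111.4 kt
Leg 4: track=248.6°, groundspeed=210.6 kt
Leg 5: track=169.9°, groundspeed=177.1 kt
Leg 6: track=233.6°, groundspeed=213.5 kt

Leg 1: heading 305.4°; drift -16.4° → track 289.0°, groundspeed 182.7 kt
Leg 2: heading 269.9°; drift -9.2° → track 260.7°, groundspeed 205.0 kt
Leg 3: heading 30.2°; drift -10.6° → track 19.6°, groundspeed 111.4 kt
Leg 4: heading 254.0°; drift -5.4° → track 248.6°, groundspeed 210.6 kt
Leg 5: heading 152.4°; drift +17.5° → track 169.9°, groundspeed 177.1 kt
Leg 6: heading 234.0°; drift -0.4° → track 233.6°, groundspeed 213.5 kt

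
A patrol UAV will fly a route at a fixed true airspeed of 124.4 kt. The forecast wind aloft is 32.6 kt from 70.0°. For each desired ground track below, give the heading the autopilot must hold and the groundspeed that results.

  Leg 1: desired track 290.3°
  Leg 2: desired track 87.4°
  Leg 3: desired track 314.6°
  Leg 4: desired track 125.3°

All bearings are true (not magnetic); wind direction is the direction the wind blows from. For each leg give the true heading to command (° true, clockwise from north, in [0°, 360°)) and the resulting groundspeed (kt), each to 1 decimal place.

Leg 1: heading=300.1°, groundspeed=147.5 kt
Leg 2: heading=82.9°, groundspeed=92.9 kt
Leg 3: heading=328.3°, groundspeed=134.8 kt
Leg 4: heading=112.9°, groundspeed=102.9 kt

Leg 1: desired track 290.3°; wind correction +9.8° → command heading 300.1°, groundspeed 147.5 kt
Leg 2: desired track 87.4°; wind correction -4.5° → command heading 82.9°, groundspeed 92.9 kt
Leg 3: desired track 314.6°; wind correction +13.7° → command heading 328.3°, groundspeed 134.8 kt
Leg 4: desired track 125.3°; wind correction -12.4° → command heading 112.9°, groundspeed 102.9 kt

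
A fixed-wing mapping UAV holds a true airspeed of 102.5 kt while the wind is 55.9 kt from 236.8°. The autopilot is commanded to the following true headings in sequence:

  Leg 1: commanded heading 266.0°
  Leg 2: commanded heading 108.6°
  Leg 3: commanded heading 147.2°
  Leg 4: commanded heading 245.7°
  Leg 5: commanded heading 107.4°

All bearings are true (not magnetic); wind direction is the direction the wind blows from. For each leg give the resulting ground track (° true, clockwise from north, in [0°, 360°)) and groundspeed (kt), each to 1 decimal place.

Leg 1: heading 266.0°; drift +26.9° → track 292.9°, groundspeed 60.2 kt
Leg 2: heading 108.6°; drift -17.8° → track 90.8°, groundspeed 143.9 kt
Leg 3: heading 147.2°; drift -28.7° → track 118.5°, groundspeed 116.4 kt
Leg 4: heading 245.7°; drift +10.4° → track 256.1°, groundspeed 48.1 kt
Leg 5: heading 107.4°; drift -17.4° → track 90.0°, groundspeed 144.6 kt

Leg 1: track=292.9°, groundspeed=60.2 kt
Leg 2: track=90.8°, groundspeed=143.9 kt
Leg 3: track=118.5°, groundspeed=116.4 kt
Leg 4: track=256.1°, groundspeed=48.1 kt
Leg 5: track=90.0°, groundspeed=144.6 kt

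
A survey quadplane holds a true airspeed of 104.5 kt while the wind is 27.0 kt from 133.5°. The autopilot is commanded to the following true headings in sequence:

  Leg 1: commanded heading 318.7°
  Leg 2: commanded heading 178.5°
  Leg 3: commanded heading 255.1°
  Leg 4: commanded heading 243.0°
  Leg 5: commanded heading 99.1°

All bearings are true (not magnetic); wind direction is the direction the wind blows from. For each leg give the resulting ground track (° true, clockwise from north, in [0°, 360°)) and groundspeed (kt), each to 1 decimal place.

Leg 1: track=317.6°, groundspeed=131.4 kt
Leg 2: track=191.1°, groundspeed=87.5 kt
Leg 3: track=266.1°, groundspeed=120.9 kt
Leg 4: track=255.6°, groundspeed=116.3 kt
Leg 5: track=88.6°, groundspeed=83.6 kt

Leg 1: heading 318.7°; drift -1.1° → track 317.6°, groundspeed 131.4 kt
Leg 2: heading 178.5°; drift +12.6° → track 191.1°, groundspeed 87.5 kt
Leg 3: heading 255.1°; drift +11.0° → track 266.1°, groundspeed 120.9 kt
Leg 4: heading 243.0°; drift +12.6° → track 255.6°, groundspeed 116.3 kt
Leg 5: heading 99.1°; drift -10.5° → track 88.6°, groundspeed 83.6 kt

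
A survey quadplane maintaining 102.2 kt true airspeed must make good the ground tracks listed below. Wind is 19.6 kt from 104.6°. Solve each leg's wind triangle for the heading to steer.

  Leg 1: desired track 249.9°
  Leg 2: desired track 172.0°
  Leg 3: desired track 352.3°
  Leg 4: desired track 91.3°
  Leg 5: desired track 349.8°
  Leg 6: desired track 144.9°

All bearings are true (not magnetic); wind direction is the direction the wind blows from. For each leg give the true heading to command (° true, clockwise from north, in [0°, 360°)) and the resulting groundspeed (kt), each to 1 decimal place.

Leg 1: desired track 249.9°; wind correction -6.3° → command heading 243.6°, groundspeed 117.7 kt
Leg 2: desired track 172.0°; wind correction -10.2° → command heading 161.8°, groundspeed 93.1 kt
Leg 3: desired track 352.3°; wind correction +10.2° → command heading 2.5°, groundspeed 108.0 kt
Leg 4: desired track 91.3°; wind correction +2.5° → command heading 93.8°, groundspeed 83.0 kt
Leg 5: desired track 349.8°; wind correction +10.0° → command heading 359.8°, groundspeed 108.9 kt
Leg 6: desired track 144.9°; wind correction -7.1° → command heading 137.8°, groundspeed 86.5 kt

Leg 1: heading=243.6°, groundspeed=117.7 kt
Leg 2: heading=161.8°, groundspeed=93.1 kt
Leg 3: heading=2.5°, groundspeed=108.0 kt
Leg 4: heading=93.8°, groundspeed=83.0 kt
Leg 5: heading=359.8°, groundspeed=108.9 kt
Leg 6: heading=137.8°, groundspeed=86.5 kt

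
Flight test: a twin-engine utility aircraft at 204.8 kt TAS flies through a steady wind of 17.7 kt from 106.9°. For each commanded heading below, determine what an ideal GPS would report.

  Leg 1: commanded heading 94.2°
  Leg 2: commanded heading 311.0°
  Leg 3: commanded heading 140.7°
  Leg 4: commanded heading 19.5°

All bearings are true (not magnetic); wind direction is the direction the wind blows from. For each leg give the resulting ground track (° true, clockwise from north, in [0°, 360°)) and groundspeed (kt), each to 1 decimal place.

Leg 1: track=93.0°, groundspeed=187.6 kt
Leg 2: track=309.1°, groundspeed=221.1 kt
Leg 3: track=143.7°, groundspeed=190.3 kt
Leg 4: track=14.5°, groundspeed=204.8 kt

Leg 1: heading 94.2°; drift -1.2° → track 93.0°, groundspeed 187.6 kt
Leg 2: heading 311.0°; drift -1.9° → track 309.1°, groundspeed 221.1 kt
Leg 3: heading 140.7°; drift +3.0° → track 143.7°, groundspeed 190.3 kt
Leg 4: heading 19.5°; drift -5.0° → track 14.5°, groundspeed 204.8 kt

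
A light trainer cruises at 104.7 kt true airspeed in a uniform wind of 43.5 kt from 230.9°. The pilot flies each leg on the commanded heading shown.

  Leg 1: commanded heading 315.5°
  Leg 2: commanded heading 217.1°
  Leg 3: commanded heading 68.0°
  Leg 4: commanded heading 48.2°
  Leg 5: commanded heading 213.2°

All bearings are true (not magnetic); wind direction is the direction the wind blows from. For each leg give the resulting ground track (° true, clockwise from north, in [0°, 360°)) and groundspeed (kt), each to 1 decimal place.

Leg 1: heading 315.5°; drift +23.3° → track 338.8°, groundspeed 109.5 kt
Leg 2: heading 217.1°; drift -9.4° → track 207.7°, groundspeed 63.3 kt
Leg 3: heading 68.0°; drift -5.0° → track 63.0°, groundspeed 146.8 kt
Leg 4: heading 48.2°; drift +0.8° → track 49.0°, groundspeed 148.2 kt
Leg 5: heading 213.2°; drift -11.8° → track 201.4°, groundspeed 64.6 kt

Leg 1: track=338.8°, groundspeed=109.5 kt
Leg 2: track=207.7°, groundspeed=63.3 kt
Leg 3: track=63.0°, groundspeed=146.8 kt
Leg 4: track=49.0°, groundspeed=148.2 kt
Leg 5: track=201.4°, groundspeed=64.6 kt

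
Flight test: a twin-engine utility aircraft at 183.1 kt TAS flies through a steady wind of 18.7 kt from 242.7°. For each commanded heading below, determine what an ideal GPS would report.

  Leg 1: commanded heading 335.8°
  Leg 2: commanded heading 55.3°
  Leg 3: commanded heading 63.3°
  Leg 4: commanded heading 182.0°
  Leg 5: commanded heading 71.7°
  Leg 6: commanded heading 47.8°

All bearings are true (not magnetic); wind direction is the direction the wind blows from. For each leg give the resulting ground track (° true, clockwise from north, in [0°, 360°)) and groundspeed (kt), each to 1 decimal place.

Leg 1: track=341.6°, groundspeed=185.1 kt
Leg 2: track=56.0°, groundspeed=201.7 kt
Leg 3: track=63.2°, groundspeed=201.8 kt
Leg 4: track=176.6°, groundspeed=174.7 kt
Leg 5: track=70.9°, groundspeed=201.6 kt
Leg 6: track=49.2°, groundspeed=201.2 kt

Leg 1: heading 335.8°; drift +5.8° → track 341.6°, groundspeed 185.1 kt
Leg 2: heading 55.3°; drift +0.7° → track 56.0°, groundspeed 201.7 kt
Leg 3: heading 63.3°; drift -0.1° → track 63.2°, groundspeed 201.8 kt
Leg 4: heading 182.0°; drift -5.4° → track 176.6°, groundspeed 174.7 kt
Leg 5: heading 71.7°; drift -0.8° → track 70.9°, groundspeed 201.6 kt
Leg 6: heading 47.8°; drift +1.4° → track 49.2°, groundspeed 201.2 kt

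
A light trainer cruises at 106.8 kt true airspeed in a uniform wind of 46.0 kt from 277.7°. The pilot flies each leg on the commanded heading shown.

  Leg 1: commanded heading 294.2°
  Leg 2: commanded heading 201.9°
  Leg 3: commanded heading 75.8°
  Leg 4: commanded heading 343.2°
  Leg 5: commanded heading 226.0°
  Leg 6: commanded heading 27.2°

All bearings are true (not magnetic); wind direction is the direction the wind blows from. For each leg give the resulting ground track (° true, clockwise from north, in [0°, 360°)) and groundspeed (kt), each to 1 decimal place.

Leg 1: heading 294.2°; drift +11.8° → track 306.0°, groundspeed 64.0 kt
Leg 2: heading 201.9°; drift -25.0° → track 176.9°, groundspeed 105.4 kt
Leg 3: heading 75.8°; drift +6.5° → track 82.3°, groundspeed 150.5 kt
Leg 4: heading 343.2°; drift +25.5° → track 8.7°, groundspeed 97.2 kt
Leg 5: heading 226.0°; drift -24.8° → track 201.2°, groundspeed 86.2 kt
Leg 6: heading 27.2°; drift +19.5° → track 46.7°, groundspeed 129.6 kt

Leg 1: track=306.0°, groundspeed=64.0 kt
Leg 2: track=176.9°, groundspeed=105.4 kt
Leg 3: track=82.3°, groundspeed=150.5 kt
Leg 4: track=8.7°, groundspeed=97.2 kt
Leg 5: track=201.2°, groundspeed=86.2 kt
Leg 6: track=46.7°, groundspeed=129.6 kt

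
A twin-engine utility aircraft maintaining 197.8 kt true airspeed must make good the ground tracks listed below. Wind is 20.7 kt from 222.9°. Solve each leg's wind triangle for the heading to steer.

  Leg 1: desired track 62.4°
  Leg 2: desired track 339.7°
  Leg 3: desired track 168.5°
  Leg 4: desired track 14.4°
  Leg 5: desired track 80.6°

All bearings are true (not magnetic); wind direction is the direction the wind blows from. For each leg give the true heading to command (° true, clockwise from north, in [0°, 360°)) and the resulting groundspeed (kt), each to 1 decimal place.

Leg 1: desired track 62.4°; wind correction +2.0° → command heading 64.4°, groundspeed 217.2 kt
Leg 2: desired track 339.7°; wind correction -5.4° → command heading 334.3°, groundspeed 206.3 kt
Leg 3: desired track 168.5°; wind correction +4.9° → command heading 173.4°, groundspeed 185.0 kt
Leg 4: desired track 14.4°; wind correction -2.9° → command heading 11.5°, groundspeed 215.7 kt
Leg 5: desired track 80.6°; wind correction +3.7° → command heading 84.3°, groundspeed 213.8 kt

Leg 1: heading=64.4°, groundspeed=217.2 kt
Leg 2: heading=334.3°, groundspeed=206.3 kt
Leg 3: heading=173.4°, groundspeed=185.0 kt
Leg 4: heading=11.5°, groundspeed=215.7 kt
Leg 5: heading=84.3°, groundspeed=213.8 kt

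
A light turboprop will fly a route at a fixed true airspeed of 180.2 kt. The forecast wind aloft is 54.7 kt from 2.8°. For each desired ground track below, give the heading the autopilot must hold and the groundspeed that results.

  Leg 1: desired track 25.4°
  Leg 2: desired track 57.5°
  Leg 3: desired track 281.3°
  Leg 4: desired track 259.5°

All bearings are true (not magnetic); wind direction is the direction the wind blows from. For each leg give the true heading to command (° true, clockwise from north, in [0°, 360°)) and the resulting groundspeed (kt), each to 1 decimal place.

Leg 1: heading=18.7°, groundspeed=128.5 kt
Leg 2: heading=43.2°, groundspeed=143.0 kt
Leg 3: heading=298.8°, groundspeed=163.8 kt
Leg 4: heading=276.7°, groundspeed=184.7 kt

Leg 1: desired track 25.4°; wind correction -6.7° → command heading 18.7°, groundspeed 128.5 kt
Leg 2: desired track 57.5°; wind correction -14.3° → command heading 43.2°, groundspeed 143.0 kt
Leg 3: desired track 281.3°; wind correction +17.5° → command heading 298.8°, groundspeed 163.8 kt
Leg 4: desired track 259.5°; wind correction +17.2° → command heading 276.7°, groundspeed 184.7 kt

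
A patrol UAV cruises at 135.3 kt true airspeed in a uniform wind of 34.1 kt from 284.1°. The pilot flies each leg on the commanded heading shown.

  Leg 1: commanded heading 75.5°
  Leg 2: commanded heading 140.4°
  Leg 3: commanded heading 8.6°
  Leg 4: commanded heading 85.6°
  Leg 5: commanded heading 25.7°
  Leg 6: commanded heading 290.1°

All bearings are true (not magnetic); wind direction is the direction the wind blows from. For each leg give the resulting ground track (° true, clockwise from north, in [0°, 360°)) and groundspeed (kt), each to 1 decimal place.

Leg 1: heading 75.5°; drift +5.6° → track 81.1°, groundspeed 166.0 kt
Leg 2: heading 140.4°; drift -7.1° → track 133.3°, groundspeed 164.0 kt
Leg 3: heading 8.6°; drift +14.4° → track 23.0°, groundspeed 136.3 kt
Leg 4: heading 85.6°; drift +3.7° → track 89.3°, groundspeed 168.0 kt
Leg 5: heading 25.7°; drift +13.2° → track 38.9°, groundspeed 146.0 kt
Leg 6: heading 290.1°; drift +2.0° → track 292.1°, groundspeed 101.4 kt

Leg 1: track=81.1°, groundspeed=166.0 kt
Leg 2: track=133.3°, groundspeed=164.0 kt
Leg 3: track=23.0°, groundspeed=136.3 kt
Leg 4: track=89.3°, groundspeed=168.0 kt
Leg 5: track=38.9°, groundspeed=146.0 kt
Leg 6: track=292.1°, groundspeed=101.4 kt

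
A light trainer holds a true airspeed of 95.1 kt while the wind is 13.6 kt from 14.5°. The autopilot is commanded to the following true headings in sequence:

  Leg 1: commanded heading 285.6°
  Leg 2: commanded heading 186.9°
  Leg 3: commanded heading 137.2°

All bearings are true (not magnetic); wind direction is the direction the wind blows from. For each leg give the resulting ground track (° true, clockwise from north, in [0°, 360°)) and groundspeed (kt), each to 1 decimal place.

Leg 1: track=277.4°, groundspeed=95.8 kt
Leg 2: track=187.8°, groundspeed=108.6 kt
Leg 3: track=143.6°, groundspeed=103.1 kt

Leg 1: heading 285.6°; drift -8.2° → track 277.4°, groundspeed 95.8 kt
Leg 2: heading 186.9°; drift +0.9° → track 187.8°, groundspeed 108.6 kt
Leg 3: heading 137.2°; drift +6.4° → track 143.6°, groundspeed 103.1 kt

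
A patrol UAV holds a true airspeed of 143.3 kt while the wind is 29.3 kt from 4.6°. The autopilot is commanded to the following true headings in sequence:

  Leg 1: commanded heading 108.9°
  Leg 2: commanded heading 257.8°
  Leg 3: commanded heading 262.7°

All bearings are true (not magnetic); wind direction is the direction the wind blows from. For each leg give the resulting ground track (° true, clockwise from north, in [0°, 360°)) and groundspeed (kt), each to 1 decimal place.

Leg 1: track=119.6°, groundspeed=153.2 kt
Leg 2: track=247.3°, groundspeed=154.3 kt
Leg 3: track=251.8°, groundspeed=152.1 kt

Leg 1: heading 108.9°; drift +10.7° → track 119.6°, groundspeed 153.2 kt
Leg 2: heading 257.8°; drift -10.5° → track 247.3°, groundspeed 154.3 kt
Leg 3: heading 262.7°; drift -10.9° → track 251.8°, groundspeed 152.1 kt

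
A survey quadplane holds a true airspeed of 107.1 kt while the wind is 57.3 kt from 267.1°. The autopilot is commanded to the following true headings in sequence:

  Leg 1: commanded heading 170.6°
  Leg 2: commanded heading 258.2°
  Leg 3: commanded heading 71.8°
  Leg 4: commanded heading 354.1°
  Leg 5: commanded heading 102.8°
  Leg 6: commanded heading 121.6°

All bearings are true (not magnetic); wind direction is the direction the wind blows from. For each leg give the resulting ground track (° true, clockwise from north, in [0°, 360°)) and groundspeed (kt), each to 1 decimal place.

Leg 1: track=144.0°, groundspeed=127.1 kt
Leg 2: track=248.2°, groundspeed=51.3 kt
Leg 3: track=77.1°, groundspeed=163.1 kt
Leg 4: track=22.9°, groundspeed=118.8 kt
Leg 5: track=97.3°, groundspeed=163.0 kt
Leg 6: track=109.7°, groundspeed=157.7 kt

Leg 1: heading 170.6°; drift -26.6° → track 144.0°, groundspeed 127.1 kt
Leg 2: heading 258.2°; drift -10.0° → track 248.2°, groundspeed 51.3 kt
Leg 3: heading 71.8°; drift +5.3° → track 77.1°, groundspeed 163.1 kt
Leg 4: heading 354.1°; drift +28.8° → track 22.9°, groundspeed 118.8 kt
Leg 5: heading 102.8°; drift -5.5° → track 97.3°, groundspeed 163.0 kt
Leg 6: heading 121.6°; drift -11.9° → track 109.7°, groundspeed 157.7 kt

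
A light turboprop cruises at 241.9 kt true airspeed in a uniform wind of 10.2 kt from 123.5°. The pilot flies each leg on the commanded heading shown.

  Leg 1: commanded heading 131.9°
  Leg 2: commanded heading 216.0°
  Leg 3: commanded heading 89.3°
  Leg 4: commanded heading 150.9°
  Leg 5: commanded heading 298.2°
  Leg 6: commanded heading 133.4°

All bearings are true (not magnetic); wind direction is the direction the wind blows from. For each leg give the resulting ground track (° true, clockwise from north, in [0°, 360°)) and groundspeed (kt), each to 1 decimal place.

Leg 1: track=132.3°, groundspeed=231.8 kt
Leg 2: track=218.4°, groundspeed=242.6 kt
Leg 3: track=87.9°, groundspeed=233.5 kt
Leg 4: track=152.1°, groundspeed=232.9 kt
Leg 5: track=298.4°, groundspeed=252.1 kt
Leg 6: track=133.8°, groundspeed=231.9 kt

Leg 1: heading 131.9°; drift +0.4° → track 132.3°, groundspeed 231.8 kt
Leg 2: heading 216.0°; drift +2.4° → track 218.4°, groundspeed 242.6 kt
Leg 3: heading 89.3°; drift -1.4° → track 87.9°, groundspeed 233.5 kt
Leg 4: heading 150.9°; drift +1.2° → track 152.1°, groundspeed 232.9 kt
Leg 5: heading 298.2°; drift +0.2° → track 298.4°, groundspeed 252.1 kt
Leg 6: heading 133.4°; drift +0.4° → track 133.8°, groundspeed 231.9 kt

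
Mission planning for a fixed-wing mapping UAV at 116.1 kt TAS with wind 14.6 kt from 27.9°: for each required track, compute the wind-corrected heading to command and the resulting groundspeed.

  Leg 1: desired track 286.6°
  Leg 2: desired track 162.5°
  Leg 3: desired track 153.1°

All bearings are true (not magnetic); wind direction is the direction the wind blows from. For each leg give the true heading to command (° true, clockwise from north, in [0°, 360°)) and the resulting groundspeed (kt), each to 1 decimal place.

Leg 1: heading=293.7°, groundspeed=118.1 kt
Leg 2: heading=157.4°, groundspeed=125.9 kt
Leg 3: heading=147.2°, groundspeed=123.9 kt

Leg 1: desired track 286.6°; wind correction +7.1° → command heading 293.7°, groundspeed 118.1 kt
Leg 2: desired track 162.5°; wind correction -5.1° → command heading 157.4°, groundspeed 125.9 kt
Leg 3: desired track 153.1°; wind correction -5.9° → command heading 147.2°, groundspeed 123.9 kt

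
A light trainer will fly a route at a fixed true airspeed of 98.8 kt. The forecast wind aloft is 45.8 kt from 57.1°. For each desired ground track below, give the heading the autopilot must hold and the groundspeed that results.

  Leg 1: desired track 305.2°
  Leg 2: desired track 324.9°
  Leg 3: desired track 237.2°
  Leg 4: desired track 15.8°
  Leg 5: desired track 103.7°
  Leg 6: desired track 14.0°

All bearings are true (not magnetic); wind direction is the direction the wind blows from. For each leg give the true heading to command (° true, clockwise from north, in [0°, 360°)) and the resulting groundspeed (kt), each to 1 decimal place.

Leg 1: heading=330.7°, groundspeed=106.3 kt
Leg 2: heading=352.5°, groundspeed=89.3 kt
Leg 3: heading=237.2°, groundspeed=144.6 kt
Leg 4: heading=33.6°, groundspeed=59.7 kt
Leg 5: heading=84.0°, groundspeed=61.6 kt
Leg 6: heading=32.5°, groundspeed=60.3 kt

Leg 1: desired track 305.2°; wind correction +25.5° → command heading 330.7°, groundspeed 106.3 kt
Leg 2: desired track 324.9°; wind correction +27.6° → command heading 352.5°, groundspeed 89.3 kt
Leg 3: desired track 237.2°; wind correction +0.0° → command heading 237.2°, groundspeed 144.6 kt
Leg 4: desired track 15.8°; wind correction +17.8° → command heading 33.6°, groundspeed 59.7 kt
Leg 5: desired track 103.7°; wind correction -19.7° → command heading 84.0°, groundspeed 61.6 kt
Leg 6: desired track 14.0°; wind correction +18.5° → command heading 32.5°, groundspeed 60.3 kt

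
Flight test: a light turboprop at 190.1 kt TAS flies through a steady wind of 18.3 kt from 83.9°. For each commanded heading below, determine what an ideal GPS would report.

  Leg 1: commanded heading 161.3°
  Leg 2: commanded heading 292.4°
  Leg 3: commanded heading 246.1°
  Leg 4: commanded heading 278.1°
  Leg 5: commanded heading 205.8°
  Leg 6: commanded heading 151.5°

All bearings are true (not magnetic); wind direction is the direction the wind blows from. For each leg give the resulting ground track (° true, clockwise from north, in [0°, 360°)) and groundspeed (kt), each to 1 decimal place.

Leg 1: heading 161.3°; drift +5.5° → track 166.8°, groundspeed 187.0 kt
Leg 2: heading 292.4°; drift -2.4° → track 290.0°, groundspeed 206.4 kt
Leg 3: heading 246.1°; drift +1.5° → track 247.6°, groundspeed 207.6 kt
Leg 4: heading 278.1°; drift -1.2° → track 276.9°, groundspeed 207.9 kt
Leg 5: heading 205.8°; drift +4.4° → track 210.2°, groundspeed 200.4 kt
Leg 6: heading 151.5°; drift +5.3° → track 156.8°, groundspeed 183.9 kt

Leg 1: track=166.8°, groundspeed=187.0 kt
Leg 2: track=290.0°, groundspeed=206.4 kt
Leg 3: track=247.6°, groundspeed=207.6 kt
Leg 4: track=276.9°, groundspeed=207.9 kt
Leg 5: track=210.2°, groundspeed=200.4 kt
Leg 6: track=156.8°, groundspeed=183.9 kt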